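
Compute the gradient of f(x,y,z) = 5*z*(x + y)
(5*z, 5*z, 5*x + 5*y)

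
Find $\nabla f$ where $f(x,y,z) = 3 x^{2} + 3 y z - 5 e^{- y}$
(6*x, 3*z + 5*exp(-y), 3*y)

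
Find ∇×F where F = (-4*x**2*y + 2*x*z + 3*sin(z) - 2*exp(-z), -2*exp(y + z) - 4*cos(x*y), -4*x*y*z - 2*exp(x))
(-4*x*z + 2*exp(y + z), 2*x + 4*y*z + 2*exp(x) + 3*cos(z) + 2*exp(-z), 4*x**2 + 4*y*sin(x*y))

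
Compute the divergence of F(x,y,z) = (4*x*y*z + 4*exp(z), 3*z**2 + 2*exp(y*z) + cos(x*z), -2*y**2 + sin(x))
2*z*(2*y + exp(y*z))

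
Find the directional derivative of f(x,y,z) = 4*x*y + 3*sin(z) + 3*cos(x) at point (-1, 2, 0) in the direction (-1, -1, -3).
-sqrt(11)*(3*sin(1) + 13)/11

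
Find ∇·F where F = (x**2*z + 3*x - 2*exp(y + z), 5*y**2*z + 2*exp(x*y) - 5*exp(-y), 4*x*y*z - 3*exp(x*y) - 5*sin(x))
4*x*y + 2*x*z + 2*x*exp(x*y) + 10*y*z + 3 + 5*exp(-y)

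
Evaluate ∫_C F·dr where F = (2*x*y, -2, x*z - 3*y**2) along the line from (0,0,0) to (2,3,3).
-19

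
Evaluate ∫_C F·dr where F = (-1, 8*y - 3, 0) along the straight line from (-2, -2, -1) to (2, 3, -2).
1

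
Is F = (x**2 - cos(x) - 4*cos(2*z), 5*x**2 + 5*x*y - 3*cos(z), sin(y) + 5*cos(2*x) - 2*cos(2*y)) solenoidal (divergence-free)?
No, ∇·F = 7*x + sin(x)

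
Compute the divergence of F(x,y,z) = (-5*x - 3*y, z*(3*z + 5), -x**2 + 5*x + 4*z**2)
8*z - 5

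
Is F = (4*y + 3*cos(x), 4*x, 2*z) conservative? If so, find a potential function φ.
Yes, F is conservative. φ = 4*x*y + z**2 + 3*sin(x)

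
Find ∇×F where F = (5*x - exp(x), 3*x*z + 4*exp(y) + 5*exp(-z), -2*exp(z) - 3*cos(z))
(-3*x + 5*exp(-z), 0, 3*z)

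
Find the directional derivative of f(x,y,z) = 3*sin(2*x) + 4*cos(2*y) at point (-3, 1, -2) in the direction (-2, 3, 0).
-12*sqrt(13)*(cos(6) + 2*sin(2))/13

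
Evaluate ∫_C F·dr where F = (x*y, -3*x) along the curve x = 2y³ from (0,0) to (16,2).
1368/7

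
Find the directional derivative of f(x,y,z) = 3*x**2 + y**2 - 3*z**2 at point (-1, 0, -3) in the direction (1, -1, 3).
48*sqrt(11)/11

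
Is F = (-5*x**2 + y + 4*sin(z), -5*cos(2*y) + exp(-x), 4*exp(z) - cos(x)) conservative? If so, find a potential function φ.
No, ∇×F = (0, -sin(x) + 4*cos(z), -1 - exp(-x)) ≠ 0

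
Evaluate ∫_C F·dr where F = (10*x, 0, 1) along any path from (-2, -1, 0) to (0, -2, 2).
-18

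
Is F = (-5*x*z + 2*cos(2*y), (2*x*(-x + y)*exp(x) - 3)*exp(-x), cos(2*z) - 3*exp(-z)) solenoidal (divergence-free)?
No, ∇·F = 2*x - 5*z - 2*sin(2*z) + 3*exp(-z)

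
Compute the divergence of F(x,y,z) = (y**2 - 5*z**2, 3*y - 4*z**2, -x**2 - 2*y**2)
3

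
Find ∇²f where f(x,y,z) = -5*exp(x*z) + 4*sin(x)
-5*x**2*exp(x*z) - 5*z**2*exp(x*z) - 4*sin(x)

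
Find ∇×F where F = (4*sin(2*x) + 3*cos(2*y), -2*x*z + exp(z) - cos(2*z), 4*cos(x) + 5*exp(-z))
(2*x - exp(z) - 2*sin(2*z), 4*sin(x), -2*z + 6*sin(2*y))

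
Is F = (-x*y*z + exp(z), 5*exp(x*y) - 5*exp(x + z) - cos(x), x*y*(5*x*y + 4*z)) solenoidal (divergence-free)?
No, ∇·F = 4*x*y + 5*x*exp(x*y) - y*z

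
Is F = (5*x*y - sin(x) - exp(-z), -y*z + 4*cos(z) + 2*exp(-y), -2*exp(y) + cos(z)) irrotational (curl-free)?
No, ∇×F = (y - 2*exp(y) + 4*sin(z), exp(-z), -5*x)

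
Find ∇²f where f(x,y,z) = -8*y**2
-16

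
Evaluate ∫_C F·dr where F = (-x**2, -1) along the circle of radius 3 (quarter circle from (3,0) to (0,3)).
6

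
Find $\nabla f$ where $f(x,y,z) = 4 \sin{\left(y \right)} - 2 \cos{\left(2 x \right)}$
(4*sin(2*x), 4*cos(y), 0)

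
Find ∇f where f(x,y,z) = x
(1, 0, 0)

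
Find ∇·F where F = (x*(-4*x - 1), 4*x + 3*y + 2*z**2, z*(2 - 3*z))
-8*x - 6*z + 4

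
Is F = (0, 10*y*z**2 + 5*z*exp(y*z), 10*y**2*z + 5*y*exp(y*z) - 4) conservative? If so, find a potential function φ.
Yes, F is conservative. φ = 5*y**2*z**2 - 4*z + 5*exp(y*z)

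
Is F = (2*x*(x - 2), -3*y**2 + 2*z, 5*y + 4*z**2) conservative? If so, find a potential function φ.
No, ∇×F = (3, 0, 0) ≠ 0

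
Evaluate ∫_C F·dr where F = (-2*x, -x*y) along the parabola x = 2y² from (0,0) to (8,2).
-72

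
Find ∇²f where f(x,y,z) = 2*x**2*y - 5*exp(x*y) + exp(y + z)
-5*x**2*exp(x*y) - y*(5*y*exp(x*y) - 4) + 2*exp(y + z)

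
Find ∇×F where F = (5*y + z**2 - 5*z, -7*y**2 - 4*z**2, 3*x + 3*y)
(8*z + 3, 2*z - 8, -5)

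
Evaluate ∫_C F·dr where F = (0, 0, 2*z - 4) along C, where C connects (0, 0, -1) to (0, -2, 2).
-9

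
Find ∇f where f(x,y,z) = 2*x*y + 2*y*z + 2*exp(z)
(2*y, 2*x + 2*z, 2*y + 2*exp(z))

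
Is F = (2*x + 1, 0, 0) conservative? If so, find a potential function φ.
Yes, F is conservative. φ = x*(x + 1)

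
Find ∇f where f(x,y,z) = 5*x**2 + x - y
(10*x + 1, -1, 0)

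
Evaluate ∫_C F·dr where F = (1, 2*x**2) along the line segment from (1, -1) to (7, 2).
120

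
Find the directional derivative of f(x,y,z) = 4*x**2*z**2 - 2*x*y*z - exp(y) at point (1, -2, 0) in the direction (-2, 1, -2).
-8/3 - exp(-2)/3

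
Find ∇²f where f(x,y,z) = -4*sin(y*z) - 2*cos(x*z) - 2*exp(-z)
2*x**2*cos(x*z) + 4*y**2*sin(y*z) + 4*z**2*sin(y*z) + 2*z**2*cos(x*z) - 2*exp(-z)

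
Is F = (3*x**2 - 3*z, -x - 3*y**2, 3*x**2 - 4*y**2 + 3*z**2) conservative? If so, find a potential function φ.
No, ∇×F = (-8*y, -6*x - 3, -1) ≠ 0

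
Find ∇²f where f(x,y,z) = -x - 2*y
0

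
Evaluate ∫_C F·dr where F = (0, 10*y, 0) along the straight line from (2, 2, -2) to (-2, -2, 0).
0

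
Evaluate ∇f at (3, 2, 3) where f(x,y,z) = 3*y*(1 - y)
(0, -9, 0)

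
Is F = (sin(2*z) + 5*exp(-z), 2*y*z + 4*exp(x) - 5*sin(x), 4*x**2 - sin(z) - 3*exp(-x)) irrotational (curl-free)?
No, ∇×F = (-2*y, -8*x + 2*cos(2*z) - 5*exp(-z) - 3*exp(-x), 4*exp(x) - 5*cos(x))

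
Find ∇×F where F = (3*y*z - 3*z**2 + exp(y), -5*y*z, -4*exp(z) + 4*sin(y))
(5*y + 4*cos(y), 3*y - 6*z, -3*z - exp(y))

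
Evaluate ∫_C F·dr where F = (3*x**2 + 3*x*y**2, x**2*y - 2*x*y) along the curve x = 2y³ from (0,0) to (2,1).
61/5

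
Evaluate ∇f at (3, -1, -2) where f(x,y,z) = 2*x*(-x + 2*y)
(-16, 12, 0)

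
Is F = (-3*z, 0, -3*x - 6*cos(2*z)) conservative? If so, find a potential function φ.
Yes, F is conservative. φ = -3*x*z - 3*sin(2*z)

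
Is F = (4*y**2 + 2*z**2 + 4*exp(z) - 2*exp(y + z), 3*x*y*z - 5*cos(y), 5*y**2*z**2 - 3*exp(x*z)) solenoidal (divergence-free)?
No, ∇·F = 3*x*z - 3*x*exp(x*z) + 10*y**2*z + 5*sin(y)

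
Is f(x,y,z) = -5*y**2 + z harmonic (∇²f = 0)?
No, ∇²f = -10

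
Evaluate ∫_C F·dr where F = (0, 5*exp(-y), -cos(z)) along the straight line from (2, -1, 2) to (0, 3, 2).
-(5 - 5*exp(4))*exp(-3)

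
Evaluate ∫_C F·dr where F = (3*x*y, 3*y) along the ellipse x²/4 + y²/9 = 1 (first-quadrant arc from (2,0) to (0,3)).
3/2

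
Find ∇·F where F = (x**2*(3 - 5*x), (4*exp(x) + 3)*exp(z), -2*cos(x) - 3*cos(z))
-15*x**2 + 6*x + 3*sin(z)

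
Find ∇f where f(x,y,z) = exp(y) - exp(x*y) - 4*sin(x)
(-y*exp(x*y) - 4*cos(x), -x*exp(x*y) + exp(y), 0)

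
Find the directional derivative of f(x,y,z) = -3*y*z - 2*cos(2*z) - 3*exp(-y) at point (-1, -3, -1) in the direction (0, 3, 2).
sqrt(13)*(-8*sin(2) + 27 + 9*exp(3))/13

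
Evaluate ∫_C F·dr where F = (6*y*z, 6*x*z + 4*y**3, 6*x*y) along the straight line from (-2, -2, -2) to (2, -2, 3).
-24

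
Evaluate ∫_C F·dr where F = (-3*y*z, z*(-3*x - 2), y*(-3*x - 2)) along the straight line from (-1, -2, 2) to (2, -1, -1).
-4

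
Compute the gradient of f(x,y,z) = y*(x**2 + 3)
(2*x*y, x**2 + 3, 0)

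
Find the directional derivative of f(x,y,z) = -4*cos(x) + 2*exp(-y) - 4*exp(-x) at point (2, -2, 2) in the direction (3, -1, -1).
2*sqrt(11)*(6 + 6*exp(2)*sin(2) + exp(4))*exp(-2)/11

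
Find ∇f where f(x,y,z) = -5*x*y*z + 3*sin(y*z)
(-5*y*z, z*(-5*x + 3*cos(y*z)), y*(-5*x + 3*cos(y*z)))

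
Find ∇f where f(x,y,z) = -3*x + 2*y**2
(-3, 4*y, 0)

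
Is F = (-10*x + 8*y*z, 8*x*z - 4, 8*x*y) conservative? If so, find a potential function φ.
Yes, F is conservative. φ = -5*x**2 + 8*x*y*z - 4*y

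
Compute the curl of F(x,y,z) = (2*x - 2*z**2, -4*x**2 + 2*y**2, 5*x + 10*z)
(0, -4*z - 5, -8*x)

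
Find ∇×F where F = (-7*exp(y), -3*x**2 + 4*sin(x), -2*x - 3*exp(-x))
(0, 2 - 3*exp(-x), -6*x + 7*exp(y) + 4*cos(x))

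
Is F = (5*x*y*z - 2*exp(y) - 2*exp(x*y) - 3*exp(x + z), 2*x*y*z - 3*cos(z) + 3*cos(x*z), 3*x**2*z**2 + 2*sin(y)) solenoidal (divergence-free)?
No, ∇·F = 6*x**2*z + 2*x*z + 5*y*z - 2*y*exp(x*y) - 3*exp(x + z)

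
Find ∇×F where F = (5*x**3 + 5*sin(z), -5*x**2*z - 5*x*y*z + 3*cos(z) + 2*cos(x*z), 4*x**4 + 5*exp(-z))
(5*x**2 + 5*x*y + 2*x*sin(x*z) + 3*sin(z), -16*x**3 + 5*cos(z), -z*(10*x + 5*y + 2*sin(x*z)))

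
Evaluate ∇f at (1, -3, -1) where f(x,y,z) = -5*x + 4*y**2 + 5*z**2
(-5, -24, -10)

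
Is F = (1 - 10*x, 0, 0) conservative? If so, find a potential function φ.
Yes, F is conservative. φ = x*(1 - 5*x)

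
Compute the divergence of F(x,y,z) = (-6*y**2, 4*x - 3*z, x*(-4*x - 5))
0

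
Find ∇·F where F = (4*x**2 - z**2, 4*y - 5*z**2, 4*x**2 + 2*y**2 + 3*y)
8*x + 4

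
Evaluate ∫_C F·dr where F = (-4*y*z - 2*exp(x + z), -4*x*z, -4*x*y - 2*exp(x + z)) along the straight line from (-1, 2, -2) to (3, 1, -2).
-2*E + 2*exp(-3) + 40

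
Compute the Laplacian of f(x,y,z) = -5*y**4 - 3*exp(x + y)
-60*y**2 - 6*exp(x + y)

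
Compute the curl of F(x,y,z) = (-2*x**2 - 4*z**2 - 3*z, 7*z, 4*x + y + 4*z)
(-6, -8*z - 7, 0)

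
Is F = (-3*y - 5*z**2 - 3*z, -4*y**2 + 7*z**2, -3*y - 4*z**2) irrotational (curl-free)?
No, ∇×F = (-14*z - 3, -10*z - 3, 3)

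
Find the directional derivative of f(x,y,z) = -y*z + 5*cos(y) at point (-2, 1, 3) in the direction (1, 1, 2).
-5*sqrt(6)*(sin(1) + 1)/6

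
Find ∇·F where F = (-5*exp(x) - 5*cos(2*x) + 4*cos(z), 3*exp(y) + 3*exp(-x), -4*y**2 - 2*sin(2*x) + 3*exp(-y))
-5*exp(x) + 3*exp(y) + 10*sin(2*x)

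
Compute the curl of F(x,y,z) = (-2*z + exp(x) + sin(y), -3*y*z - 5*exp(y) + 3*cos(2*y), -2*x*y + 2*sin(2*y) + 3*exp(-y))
(-2*x + 3*y + 4*cos(2*y) - 3*exp(-y), 2*y - 2, -cos(y))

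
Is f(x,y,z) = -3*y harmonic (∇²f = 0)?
Yes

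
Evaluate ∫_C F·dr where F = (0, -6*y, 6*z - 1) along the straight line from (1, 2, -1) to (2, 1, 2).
15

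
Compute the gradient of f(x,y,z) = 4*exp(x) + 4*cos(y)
(4*exp(x), -4*sin(y), 0)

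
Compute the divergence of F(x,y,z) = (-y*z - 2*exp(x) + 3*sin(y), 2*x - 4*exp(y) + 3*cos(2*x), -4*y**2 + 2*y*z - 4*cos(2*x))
2*y - 2*exp(x) - 4*exp(y)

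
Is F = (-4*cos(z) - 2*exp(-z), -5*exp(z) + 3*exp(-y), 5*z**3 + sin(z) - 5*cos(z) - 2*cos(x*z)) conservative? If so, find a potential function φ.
No, ∇×F = (5*exp(z), -2*z*sin(x*z) + 4*sin(z) + 2*exp(-z), 0) ≠ 0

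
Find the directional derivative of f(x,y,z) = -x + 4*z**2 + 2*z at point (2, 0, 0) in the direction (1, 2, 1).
sqrt(6)/6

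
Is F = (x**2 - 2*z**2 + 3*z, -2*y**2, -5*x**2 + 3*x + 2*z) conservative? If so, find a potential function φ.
No, ∇×F = (0, 10*x - 4*z, 0) ≠ 0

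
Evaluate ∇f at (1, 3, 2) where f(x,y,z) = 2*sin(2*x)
(4*cos(2), 0, 0)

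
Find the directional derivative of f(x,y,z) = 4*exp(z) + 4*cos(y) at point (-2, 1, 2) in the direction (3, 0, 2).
8*sqrt(13)*exp(2)/13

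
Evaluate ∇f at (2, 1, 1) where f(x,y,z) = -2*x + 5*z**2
(-2, 0, 10)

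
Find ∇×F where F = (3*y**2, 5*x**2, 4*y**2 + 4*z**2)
(8*y, 0, 10*x - 6*y)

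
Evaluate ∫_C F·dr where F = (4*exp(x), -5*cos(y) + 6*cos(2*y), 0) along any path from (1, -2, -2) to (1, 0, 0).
-5*sin(2) + 3*sin(4)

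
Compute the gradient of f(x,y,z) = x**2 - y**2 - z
(2*x, -2*y, -1)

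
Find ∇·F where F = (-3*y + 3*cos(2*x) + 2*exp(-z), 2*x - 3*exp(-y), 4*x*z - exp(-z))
4*x - 6*sin(2*x) + exp(-z) + 3*exp(-y)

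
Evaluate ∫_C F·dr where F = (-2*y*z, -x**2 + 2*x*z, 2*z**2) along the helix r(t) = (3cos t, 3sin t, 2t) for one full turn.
pi**2*(72 + 128*pi/3)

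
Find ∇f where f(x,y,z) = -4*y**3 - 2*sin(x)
(-2*cos(x), -12*y**2, 0)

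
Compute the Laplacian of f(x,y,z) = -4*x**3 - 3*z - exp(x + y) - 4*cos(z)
-24*x - 2*exp(x + y) + 4*cos(z)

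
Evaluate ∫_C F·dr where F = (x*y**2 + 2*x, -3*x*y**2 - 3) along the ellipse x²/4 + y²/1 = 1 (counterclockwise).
-3*pi/2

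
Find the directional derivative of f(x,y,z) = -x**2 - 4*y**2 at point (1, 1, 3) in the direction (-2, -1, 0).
12*sqrt(5)/5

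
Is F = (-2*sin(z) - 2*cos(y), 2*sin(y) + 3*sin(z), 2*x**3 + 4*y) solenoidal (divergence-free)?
No, ∇·F = 2*cos(y)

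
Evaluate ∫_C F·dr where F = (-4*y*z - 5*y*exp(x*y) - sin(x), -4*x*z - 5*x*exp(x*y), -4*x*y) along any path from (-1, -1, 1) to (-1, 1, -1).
10*sinh(1)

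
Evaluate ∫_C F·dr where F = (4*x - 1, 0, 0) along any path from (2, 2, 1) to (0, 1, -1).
-6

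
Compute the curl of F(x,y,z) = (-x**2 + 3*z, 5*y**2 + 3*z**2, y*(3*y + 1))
(6*y - 6*z + 1, 3, 0)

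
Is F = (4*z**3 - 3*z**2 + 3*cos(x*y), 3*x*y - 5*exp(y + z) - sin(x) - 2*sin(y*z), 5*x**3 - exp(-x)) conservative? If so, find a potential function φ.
No, ∇×F = (2*y*cos(y*z) + 5*exp(y + z), -15*x**2 + 12*z**2 - 6*z - exp(-x), 3*x*sin(x*y) + 3*y - cos(x)) ≠ 0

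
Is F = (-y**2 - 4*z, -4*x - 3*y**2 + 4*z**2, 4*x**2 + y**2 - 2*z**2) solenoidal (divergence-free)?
No, ∇·F = -6*y - 4*z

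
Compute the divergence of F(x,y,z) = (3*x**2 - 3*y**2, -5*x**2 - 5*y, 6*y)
6*x - 5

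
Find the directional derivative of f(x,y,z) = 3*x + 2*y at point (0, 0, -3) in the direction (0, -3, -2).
-6*sqrt(13)/13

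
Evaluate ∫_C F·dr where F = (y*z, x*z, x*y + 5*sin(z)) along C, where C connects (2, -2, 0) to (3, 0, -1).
5 - 5*cos(1)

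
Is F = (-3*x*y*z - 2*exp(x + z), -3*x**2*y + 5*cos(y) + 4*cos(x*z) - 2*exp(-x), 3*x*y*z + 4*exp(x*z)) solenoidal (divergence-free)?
No, ∇·F = -3*x**2 + 3*x*y + 4*x*exp(x*z) - 3*y*z - 2*exp(x + z) - 5*sin(y)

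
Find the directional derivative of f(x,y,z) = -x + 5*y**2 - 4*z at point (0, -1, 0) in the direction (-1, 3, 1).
-3*sqrt(11)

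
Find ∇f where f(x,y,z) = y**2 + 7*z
(0, 2*y, 7)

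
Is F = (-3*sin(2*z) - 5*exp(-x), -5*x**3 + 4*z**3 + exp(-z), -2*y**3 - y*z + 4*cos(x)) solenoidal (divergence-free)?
No, ∇·F = -y + 5*exp(-x)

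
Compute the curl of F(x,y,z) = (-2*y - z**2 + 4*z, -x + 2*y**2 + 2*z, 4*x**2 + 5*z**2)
(-2, -8*x - 2*z + 4, 1)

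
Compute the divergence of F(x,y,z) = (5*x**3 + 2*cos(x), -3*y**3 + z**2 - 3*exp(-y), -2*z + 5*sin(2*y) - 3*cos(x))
15*x**2 - 9*y**2 - 2*sin(x) - 2 + 3*exp(-y)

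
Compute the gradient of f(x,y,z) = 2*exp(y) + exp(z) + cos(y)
(0, 2*exp(y) - sin(y), exp(z))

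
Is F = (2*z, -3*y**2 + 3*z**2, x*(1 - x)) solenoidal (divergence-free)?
No, ∇·F = -6*y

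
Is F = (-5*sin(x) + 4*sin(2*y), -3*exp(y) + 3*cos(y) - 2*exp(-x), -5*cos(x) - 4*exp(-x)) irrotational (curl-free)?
No, ∇×F = (0, -5*sin(x) - 4*exp(-x), -8*cos(2*y) + 2*exp(-x))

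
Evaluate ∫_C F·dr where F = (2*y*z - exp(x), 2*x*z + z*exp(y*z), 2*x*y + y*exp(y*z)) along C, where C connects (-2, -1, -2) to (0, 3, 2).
-exp(2) + exp(-2) + 7 + exp(6)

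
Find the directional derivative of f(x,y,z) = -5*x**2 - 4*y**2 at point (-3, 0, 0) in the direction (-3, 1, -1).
-90*sqrt(11)/11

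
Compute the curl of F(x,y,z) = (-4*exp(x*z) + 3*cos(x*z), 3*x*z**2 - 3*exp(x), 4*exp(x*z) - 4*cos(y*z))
(2*z*(-3*x + 2*sin(y*z)), -4*x*exp(x*z) - 3*x*sin(x*z) - 4*z*exp(x*z), 3*z**2 - 3*exp(x))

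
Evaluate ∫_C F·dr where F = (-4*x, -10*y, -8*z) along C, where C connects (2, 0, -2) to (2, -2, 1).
-8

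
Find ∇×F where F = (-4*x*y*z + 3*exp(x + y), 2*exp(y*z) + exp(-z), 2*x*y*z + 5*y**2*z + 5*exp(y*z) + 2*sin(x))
(2*x*z + 10*y*z - 2*y*exp(y*z) + 5*z*exp(y*z) + exp(-z), -4*x*y - 2*y*z - 2*cos(x), 4*x*z - 3*exp(x + y))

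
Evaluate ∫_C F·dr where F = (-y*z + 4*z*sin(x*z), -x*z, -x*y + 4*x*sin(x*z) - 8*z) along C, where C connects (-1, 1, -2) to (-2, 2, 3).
-6 - 4*cos(6) + 4*cos(2)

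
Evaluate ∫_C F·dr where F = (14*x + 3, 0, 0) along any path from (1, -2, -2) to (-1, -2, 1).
-6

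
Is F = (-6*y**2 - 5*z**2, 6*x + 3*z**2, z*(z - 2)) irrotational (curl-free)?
No, ∇×F = (-6*z, -10*z, 12*y + 6)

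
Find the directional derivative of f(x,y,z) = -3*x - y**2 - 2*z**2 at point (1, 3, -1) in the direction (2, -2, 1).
10/3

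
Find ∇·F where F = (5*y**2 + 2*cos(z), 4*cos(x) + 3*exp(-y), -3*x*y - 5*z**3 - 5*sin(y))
-15*z**2 - 3*exp(-y)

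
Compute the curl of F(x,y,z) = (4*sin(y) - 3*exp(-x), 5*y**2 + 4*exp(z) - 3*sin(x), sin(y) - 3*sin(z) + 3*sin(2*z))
(-4*exp(z) + cos(y), 0, -3*cos(x) - 4*cos(y))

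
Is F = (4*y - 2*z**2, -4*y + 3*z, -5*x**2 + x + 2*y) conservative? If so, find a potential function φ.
No, ∇×F = (-1, 10*x - 4*z - 1, -4) ≠ 0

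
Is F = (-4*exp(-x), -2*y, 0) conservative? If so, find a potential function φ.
Yes, F is conservative. φ = -y**2 + 4*exp(-x)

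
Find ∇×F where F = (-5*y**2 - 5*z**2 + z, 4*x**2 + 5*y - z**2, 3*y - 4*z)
(2*z + 3, 1 - 10*z, 8*x + 10*y)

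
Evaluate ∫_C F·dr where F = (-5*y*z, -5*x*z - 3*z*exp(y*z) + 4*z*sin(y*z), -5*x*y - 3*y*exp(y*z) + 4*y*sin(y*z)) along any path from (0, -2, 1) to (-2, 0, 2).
-7 + 4*cos(2) + 3*exp(-2)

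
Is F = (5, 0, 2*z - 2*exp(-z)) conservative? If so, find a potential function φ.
Yes, F is conservative. φ = 5*x + z**2 + 2*exp(-z)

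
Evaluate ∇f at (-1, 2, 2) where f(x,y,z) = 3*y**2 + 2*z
(0, 12, 2)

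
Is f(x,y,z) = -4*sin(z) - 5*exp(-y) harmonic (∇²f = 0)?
No, ∇²f = 4*sin(z) - 5*exp(-y)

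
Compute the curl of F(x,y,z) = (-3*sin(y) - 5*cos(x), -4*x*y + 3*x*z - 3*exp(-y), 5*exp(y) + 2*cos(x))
(-3*x + 5*exp(y), 2*sin(x), -4*y + 3*z + 3*cos(y))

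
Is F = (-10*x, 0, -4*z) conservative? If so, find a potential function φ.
Yes, F is conservative. φ = -5*x**2 - 2*z**2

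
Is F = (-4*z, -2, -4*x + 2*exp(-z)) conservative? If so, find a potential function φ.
Yes, F is conservative. φ = -4*x*z - 2*y - 2*exp(-z)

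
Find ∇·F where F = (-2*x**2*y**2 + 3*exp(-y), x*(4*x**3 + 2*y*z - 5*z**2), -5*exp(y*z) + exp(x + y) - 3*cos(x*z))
-4*x*y**2 + 2*x*z + 3*x*sin(x*z) - 5*y*exp(y*z)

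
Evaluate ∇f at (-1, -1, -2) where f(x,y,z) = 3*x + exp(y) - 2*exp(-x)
(3 + 2*E, exp(-1), 0)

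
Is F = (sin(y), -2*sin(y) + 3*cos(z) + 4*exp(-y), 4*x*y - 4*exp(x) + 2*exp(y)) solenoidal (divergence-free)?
No, ∇·F = -2*cos(y) - 4*exp(-y)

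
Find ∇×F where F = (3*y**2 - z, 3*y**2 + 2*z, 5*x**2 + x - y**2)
(-2*y - 2, -10*x - 2, -6*y)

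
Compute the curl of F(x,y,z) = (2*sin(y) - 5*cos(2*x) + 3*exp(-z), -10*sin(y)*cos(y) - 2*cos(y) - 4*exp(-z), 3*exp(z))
(-4*exp(-z), -3*exp(-z), -2*cos(y))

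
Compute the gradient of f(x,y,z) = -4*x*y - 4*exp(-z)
(-4*y, -4*x, 4*exp(-z))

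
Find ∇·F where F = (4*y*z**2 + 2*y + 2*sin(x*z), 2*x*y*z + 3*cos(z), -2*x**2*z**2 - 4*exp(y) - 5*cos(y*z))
-4*x**2*z + 2*x*z + 5*y*sin(y*z) + 2*z*cos(x*z)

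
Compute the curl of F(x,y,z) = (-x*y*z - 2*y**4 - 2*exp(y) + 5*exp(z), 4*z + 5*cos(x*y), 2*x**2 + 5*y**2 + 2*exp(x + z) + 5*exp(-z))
(10*y - 4, -x*y - 4*x + 5*exp(z) - 2*exp(x + z), x*z + 8*y**3 - 5*y*sin(x*y) + 2*exp(y))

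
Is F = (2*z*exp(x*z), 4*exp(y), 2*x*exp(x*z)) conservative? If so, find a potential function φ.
Yes, F is conservative. φ = 4*exp(y) + 2*exp(x*z)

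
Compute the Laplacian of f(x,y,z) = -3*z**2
-6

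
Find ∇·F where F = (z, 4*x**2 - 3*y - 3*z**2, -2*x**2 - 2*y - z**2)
-2*z - 3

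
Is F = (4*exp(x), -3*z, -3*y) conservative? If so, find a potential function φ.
Yes, F is conservative. φ = -3*y*z + 4*exp(x)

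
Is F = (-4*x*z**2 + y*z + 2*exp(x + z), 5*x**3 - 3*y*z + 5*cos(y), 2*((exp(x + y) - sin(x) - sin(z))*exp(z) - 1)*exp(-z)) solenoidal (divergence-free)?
No, ∇·F = -4*z**2 - 3*z + 2*exp(x + z) - 5*sin(y) - 2*cos(z) + 2*exp(-z)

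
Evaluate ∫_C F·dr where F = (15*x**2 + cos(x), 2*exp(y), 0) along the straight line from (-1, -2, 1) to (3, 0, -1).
-2*exp(-2) + sin(3) + sin(1) + 142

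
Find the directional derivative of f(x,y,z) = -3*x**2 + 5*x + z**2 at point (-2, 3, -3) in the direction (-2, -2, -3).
-16*sqrt(17)/17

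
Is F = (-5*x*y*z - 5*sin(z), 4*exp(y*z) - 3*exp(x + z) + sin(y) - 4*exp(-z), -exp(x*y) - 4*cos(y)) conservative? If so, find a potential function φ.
No, ∇×F = (-x*exp(x*y) - 4*y*exp(y*z) + 3*exp(x + z) + 4*sin(y) - 4*exp(-z), -5*x*y + y*exp(x*y) - 5*cos(z), 5*x*z - 3*exp(x + z)) ≠ 0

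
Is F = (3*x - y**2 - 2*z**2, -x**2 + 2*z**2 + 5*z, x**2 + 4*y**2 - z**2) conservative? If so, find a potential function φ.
No, ∇×F = (8*y - 4*z - 5, -2*x - 4*z, -2*x + 2*y) ≠ 0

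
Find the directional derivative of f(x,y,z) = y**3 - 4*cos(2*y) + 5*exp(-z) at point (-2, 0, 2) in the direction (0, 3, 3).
-5*sqrt(2)*exp(-2)/2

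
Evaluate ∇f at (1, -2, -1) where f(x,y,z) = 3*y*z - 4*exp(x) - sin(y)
(-4*E, -3 - cos(2), -6)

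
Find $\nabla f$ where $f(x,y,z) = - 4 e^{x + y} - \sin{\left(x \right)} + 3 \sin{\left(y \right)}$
(-4*exp(x + y) - cos(x), -4*exp(x + y) + 3*cos(y), 0)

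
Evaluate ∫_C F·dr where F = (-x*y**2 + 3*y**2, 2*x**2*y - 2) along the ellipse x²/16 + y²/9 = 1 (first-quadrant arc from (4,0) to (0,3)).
30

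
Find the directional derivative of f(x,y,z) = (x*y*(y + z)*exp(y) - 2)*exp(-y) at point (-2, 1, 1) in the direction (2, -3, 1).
sqrt(14)*(-3 + 10*E)*exp(-1)/7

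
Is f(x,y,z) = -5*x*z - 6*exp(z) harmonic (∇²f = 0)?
No, ∇²f = -6*exp(z)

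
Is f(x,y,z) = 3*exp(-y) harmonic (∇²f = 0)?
No, ∇²f = 3*exp(-y)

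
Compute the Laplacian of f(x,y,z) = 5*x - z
0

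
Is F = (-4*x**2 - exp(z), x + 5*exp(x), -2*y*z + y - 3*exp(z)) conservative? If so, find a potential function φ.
No, ∇×F = (1 - 2*z, -exp(z), 5*exp(x) + 1) ≠ 0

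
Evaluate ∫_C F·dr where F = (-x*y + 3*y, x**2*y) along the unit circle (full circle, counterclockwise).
-3*pi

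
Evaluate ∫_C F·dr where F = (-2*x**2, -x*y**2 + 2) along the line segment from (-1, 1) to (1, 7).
-112/3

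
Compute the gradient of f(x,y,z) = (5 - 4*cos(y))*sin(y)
(0, 5*cos(y) - 4*cos(2*y), 0)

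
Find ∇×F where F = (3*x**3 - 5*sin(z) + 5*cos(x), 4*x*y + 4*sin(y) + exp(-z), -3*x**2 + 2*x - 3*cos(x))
(exp(-z), 6*x - 3*sin(x) - 5*cos(z) - 2, 4*y)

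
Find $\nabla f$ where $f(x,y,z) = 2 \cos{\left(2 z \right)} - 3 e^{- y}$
(0, 3*exp(-y), -4*sin(2*z))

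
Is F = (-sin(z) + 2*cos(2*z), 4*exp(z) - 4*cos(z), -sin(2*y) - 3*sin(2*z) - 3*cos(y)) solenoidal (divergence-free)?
No, ∇·F = -6*cos(2*z)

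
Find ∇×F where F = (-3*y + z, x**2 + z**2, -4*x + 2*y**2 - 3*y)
(4*y - 2*z - 3, 5, 2*x + 3)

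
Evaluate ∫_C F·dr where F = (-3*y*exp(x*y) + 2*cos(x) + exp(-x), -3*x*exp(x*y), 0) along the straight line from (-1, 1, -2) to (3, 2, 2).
-3*exp(6) - exp(-3) + 2*sin(3) + 3*exp(-1) + 2*sin(1) + E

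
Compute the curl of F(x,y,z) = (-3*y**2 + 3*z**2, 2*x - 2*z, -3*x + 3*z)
(2, 6*z + 3, 6*y + 2)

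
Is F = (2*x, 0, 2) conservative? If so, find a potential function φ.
Yes, F is conservative. φ = x**2 + 2*z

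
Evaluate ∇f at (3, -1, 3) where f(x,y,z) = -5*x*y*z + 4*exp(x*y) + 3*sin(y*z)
(15 - 4*exp(-3), -45 + 9*cos(3) + 12*exp(-3), 15 - 3*cos(3))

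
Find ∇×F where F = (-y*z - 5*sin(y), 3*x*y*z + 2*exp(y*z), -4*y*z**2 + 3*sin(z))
(-3*x*y - 2*y*exp(y*z) - 4*z**2, -y, 3*y*z + z + 5*cos(y))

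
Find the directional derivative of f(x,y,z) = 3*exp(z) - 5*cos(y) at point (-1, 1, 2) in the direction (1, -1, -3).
-sqrt(11)*(5*sin(1) + 9*exp(2))/11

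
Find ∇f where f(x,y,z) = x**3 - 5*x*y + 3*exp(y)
(3*x**2 - 5*y, -5*x + 3*exp(y), 0)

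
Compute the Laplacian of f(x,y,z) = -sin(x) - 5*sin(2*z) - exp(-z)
sin(x) + 20*sin(2*z) - exp(-z)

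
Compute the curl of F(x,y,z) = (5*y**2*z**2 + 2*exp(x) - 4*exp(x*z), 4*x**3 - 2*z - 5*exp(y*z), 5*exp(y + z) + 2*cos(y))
(5*y*exp(y*z) + 5*exp(y + z) - 2*sin(y) + 2, -4*x*exp(x*z) + 10*y**2*z, 12*x**2 - 10*y*z**2)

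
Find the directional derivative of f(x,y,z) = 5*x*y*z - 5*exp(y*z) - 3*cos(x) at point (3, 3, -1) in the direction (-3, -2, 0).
sqrt(13)*(-9*exp(3)*sin(3) - 10 + 75*exp(3))*exp(-3)/13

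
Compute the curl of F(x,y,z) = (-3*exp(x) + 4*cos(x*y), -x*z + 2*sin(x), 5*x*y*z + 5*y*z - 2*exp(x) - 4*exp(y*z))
(5*x*z + x - 4*z*exp(y*z) + 5*z, -5*y*z + 2*exp(x), 4*x*sin(x*y) - z + 2*cos(x))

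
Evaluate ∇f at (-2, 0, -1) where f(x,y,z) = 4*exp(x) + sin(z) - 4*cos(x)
(-4*sin(2) + 4*exp(-2), 0, cos(1))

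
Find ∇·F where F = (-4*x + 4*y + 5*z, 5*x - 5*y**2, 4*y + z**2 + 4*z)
-10*y + 2*z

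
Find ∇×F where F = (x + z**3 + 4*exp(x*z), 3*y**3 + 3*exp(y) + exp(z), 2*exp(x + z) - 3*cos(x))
(-exp(z), 4*x*exp(x*z) + 3*z**2 - 2*exp(x + z) - 3*sin(x), 0)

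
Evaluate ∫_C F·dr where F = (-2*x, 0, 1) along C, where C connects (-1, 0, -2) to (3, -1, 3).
-3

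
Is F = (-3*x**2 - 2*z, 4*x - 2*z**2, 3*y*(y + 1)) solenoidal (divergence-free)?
No, ∇·F = -6*x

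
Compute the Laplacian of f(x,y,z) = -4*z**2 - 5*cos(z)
5*cos(z) - 8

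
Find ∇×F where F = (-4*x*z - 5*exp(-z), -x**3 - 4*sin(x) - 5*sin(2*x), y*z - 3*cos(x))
(z, -4*x - 3*sin(x) + 5*exp(-z), -3*x**2 - 4*cos(x) - 10*cos(2*x))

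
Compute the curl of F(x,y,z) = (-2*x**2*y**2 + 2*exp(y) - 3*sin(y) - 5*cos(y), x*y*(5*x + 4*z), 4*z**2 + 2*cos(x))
(-4*x*y, 2*sin(x), 4*x**2*y + 10*x*y + 4*y*z - 2*exp(y) - 5*sin(y) + 3*cos(y))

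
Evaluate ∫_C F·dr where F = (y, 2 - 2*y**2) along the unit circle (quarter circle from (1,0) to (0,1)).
4/3 - pi/4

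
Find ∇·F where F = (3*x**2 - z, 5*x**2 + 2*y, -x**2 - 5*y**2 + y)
6*x + 2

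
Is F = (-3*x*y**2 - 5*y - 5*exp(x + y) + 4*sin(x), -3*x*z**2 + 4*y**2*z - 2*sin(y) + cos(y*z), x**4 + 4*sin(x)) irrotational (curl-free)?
No, ∇×F = (6*x*z - 4*y**2 + y*sin(y*z), -4*x**3 - 4*cos(x), 6*x*y - 3*z**2 + 5*exp(x + y) + 5)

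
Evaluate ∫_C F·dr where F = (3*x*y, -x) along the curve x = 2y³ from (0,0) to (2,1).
65/14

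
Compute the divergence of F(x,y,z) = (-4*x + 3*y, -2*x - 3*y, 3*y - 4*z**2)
-8*z - 7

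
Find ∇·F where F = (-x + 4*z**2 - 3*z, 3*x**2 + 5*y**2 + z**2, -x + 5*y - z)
10*y - 2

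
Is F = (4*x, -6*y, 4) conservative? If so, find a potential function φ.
Yes, F is conservative. φ = 2*x**2 - 3*y**2 + 4*z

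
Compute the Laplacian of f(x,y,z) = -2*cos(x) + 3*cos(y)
2*cos(x) - 3*cos(y)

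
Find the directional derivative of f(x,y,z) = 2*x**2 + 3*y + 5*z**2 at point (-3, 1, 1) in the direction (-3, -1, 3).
63*sqrt(19)/19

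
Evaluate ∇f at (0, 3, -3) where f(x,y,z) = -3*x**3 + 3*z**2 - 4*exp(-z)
(0, 0, -18 + 4*exp(3))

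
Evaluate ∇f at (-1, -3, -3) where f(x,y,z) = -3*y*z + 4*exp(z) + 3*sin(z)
(0, 9, 3*cos(3) + 4*exp(-3) + 9)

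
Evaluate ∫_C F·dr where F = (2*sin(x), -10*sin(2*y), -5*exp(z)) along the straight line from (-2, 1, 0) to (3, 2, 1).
-5*E + 5*cos(4) - 3*cos(2) - 2*cos(3) + 5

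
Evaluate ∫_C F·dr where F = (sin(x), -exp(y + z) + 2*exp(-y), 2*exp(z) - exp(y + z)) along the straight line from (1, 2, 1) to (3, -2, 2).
-2*E - 1 + 2*exp(-2) + cos(1) - cos(3) + exp(3)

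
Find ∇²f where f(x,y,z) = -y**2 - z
-2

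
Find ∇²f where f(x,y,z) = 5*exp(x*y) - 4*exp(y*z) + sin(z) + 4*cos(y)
5*x**2*exp(x*y) + 5*y**2*exp(x*y) - 4*y**2*exp(y*z) - 4*z**2*exp(y*z) - sin(z) - 4*cos(y)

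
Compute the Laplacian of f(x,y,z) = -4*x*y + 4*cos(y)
-4*cos(y)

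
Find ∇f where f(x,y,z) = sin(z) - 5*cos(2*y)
(0, 10*sin(2*y), cos(z))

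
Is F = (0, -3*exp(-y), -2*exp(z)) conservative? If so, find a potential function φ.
Yes, F is conservative. φ = -2*exp(z) + 3*exp(-y)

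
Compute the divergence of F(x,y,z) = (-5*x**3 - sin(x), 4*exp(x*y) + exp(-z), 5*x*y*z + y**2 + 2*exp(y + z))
-15*x**2 + 5*x*y + 4*x*exp(x*y) + 2*exp(y + z) - cos(x)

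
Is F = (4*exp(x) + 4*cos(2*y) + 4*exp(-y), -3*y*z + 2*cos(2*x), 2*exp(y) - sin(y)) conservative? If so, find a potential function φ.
No, ∇×F = (3*y + 2*exp(y) - cos(y), 0, -4*sin(2*x) + 8*sin(2*y) + 4*exp(-y)) ≠ 0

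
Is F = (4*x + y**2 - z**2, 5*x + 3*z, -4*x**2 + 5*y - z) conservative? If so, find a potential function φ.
No, ∇×F = (2, 8*x - 2*z, 5 - 2*y) ≠ 0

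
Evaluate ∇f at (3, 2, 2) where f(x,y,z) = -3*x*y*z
(-12, -18, -18)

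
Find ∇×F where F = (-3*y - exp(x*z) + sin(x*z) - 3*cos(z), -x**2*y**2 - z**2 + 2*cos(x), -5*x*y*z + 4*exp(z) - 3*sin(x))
(z*(2 - 5*x), -x*exp(x*z) + x*cos(x*z) + 5*y*z + 3*sin(z) + 3*cos(x), -2*x*y**2 - 2*sin(x) + 3)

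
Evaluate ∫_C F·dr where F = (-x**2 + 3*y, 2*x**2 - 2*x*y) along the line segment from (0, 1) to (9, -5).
-783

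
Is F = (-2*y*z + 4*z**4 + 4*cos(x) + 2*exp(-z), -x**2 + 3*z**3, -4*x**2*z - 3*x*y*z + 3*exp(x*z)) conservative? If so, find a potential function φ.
No, ∇×F = (3*z*(-x - 3*z), 8*x*z + 3*y*z - 2*y + 16*z**3 - 3*z*exp(x*z) - 2*exp(-z), -2*x + 2*z) ≠ 0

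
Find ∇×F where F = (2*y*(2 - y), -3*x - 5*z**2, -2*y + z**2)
(10*z - 2, 0, 4*y - 7)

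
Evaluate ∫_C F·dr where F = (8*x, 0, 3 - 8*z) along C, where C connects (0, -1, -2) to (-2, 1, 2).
28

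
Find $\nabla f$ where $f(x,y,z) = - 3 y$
(0, -3, 0)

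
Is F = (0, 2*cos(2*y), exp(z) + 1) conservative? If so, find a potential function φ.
Yes, F is conservative. φ = z + exp(z) + sin(2*y)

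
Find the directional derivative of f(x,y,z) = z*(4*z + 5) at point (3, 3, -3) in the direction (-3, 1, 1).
-19*sqrt(11)/11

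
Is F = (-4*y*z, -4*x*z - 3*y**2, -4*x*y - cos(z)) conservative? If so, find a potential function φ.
Yes, F is conservative. φ = -4*x*y*z - y**3 - sin(z)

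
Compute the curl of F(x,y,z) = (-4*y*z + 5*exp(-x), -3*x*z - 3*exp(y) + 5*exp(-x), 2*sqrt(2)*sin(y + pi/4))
(3*x + 2*sqrt(2)*cos(y + pi/4), -4*y, z - 5*exp(-x))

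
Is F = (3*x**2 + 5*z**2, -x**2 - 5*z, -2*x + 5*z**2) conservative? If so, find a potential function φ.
No, ∇×F = (5, 10*z + 2, -2*x) ≠ 0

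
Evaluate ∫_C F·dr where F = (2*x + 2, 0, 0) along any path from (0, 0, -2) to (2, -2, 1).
8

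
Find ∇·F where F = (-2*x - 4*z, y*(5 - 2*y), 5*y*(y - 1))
3 - 4*y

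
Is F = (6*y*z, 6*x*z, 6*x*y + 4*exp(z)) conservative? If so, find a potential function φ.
Yes, F is conservative. φ = 6*x*y*z + 4*exp(z)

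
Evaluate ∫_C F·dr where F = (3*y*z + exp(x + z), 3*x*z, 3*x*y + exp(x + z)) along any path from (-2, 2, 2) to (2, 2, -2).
0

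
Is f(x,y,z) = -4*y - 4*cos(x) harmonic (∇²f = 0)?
No, ∇²f = 4*cos(x)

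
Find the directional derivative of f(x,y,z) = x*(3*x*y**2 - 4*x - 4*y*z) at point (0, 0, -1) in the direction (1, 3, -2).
0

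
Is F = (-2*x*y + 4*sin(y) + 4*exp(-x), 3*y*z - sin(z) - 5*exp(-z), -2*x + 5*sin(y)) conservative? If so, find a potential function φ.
No, ∇×F = (-3*y + 5*cos(y) + cos(z) - 5*exp(-z), 2, 2*x - 4*cos(y)) ≠ 0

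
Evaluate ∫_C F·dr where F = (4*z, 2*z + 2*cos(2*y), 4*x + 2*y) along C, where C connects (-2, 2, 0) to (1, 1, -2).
-12 - sin(4) + sin(2)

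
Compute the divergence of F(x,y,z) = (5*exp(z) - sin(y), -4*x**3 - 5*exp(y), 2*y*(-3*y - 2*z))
-4*y - 5*exp(y)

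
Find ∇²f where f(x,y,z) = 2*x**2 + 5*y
4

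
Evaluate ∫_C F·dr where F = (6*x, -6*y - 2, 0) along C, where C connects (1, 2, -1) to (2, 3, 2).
-8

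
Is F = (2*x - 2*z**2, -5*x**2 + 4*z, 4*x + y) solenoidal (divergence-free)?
No, ∇·F = 2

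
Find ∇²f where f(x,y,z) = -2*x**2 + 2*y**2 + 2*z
0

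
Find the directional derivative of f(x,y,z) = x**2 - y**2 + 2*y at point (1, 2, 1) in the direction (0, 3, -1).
-3*sqrt(10)/5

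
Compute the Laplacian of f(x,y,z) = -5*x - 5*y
0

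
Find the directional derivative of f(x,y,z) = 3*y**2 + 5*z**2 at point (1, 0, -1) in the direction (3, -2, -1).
5*sqrt(14)/7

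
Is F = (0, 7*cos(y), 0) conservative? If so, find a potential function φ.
Yes, F is conservative. φ = 7*sin(y)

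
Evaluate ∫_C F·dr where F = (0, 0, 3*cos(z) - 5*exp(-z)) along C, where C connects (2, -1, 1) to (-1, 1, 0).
-3*sin(1) - 5*exp(-1) + 5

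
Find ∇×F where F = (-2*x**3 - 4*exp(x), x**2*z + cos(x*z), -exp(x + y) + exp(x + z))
(-x**2 + x*sin(x*z) - exp(x + y), exp(x + y) - exp(x + z), z*(2*x - sin(x*z)))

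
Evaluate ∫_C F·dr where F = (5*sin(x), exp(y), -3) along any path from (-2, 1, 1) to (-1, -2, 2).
-3 - E - 5*cos(1) + 5*cos(2) + exp(-2)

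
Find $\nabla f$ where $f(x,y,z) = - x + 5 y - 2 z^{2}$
(-1, 5, -4*z)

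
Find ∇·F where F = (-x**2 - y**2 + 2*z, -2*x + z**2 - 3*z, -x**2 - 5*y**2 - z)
-2*x - 1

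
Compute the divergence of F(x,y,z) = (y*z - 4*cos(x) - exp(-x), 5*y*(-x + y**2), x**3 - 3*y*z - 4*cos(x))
-5*x + 15*y**2 - 3*y + 4*sin(x) + exp(-x)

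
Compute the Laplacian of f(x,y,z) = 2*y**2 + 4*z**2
12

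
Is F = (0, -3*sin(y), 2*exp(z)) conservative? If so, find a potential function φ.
Yes, F is conservative. φ = 2*exp(z) + 3*cos(y)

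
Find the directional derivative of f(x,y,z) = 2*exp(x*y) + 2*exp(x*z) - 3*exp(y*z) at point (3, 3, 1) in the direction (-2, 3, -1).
sqrt(14)*(-5 + 3*exp(6))*exp(3)/7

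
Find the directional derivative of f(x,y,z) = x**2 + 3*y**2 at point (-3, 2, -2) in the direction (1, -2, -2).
-10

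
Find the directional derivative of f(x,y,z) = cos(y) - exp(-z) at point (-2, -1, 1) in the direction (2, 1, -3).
sqrt(14)*(-3 + E*sin(1))*exp(-1)/14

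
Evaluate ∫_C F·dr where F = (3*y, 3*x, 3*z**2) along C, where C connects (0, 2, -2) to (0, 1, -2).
0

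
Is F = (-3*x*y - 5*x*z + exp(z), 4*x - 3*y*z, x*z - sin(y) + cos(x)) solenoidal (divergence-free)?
No, ∇·F = x - 3*y - 8*z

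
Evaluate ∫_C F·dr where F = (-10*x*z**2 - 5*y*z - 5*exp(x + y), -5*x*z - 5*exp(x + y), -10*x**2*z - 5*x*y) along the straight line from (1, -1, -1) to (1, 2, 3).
-5*exp(3) - 60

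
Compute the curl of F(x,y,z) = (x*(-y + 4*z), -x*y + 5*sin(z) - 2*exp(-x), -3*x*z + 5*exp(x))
(-5*cos(z), 4*x + 3*z - 5*exp(x), x - y + 2*exp(-x))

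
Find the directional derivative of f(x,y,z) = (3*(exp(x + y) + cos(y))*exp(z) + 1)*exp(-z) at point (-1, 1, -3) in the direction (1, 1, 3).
3*sqrt(11)*(-exp(3) - sin(1) + 2)/11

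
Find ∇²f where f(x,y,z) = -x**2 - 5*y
-2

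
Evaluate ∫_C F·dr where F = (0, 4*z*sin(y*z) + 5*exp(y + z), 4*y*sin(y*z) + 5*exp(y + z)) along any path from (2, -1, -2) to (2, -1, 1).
-4*cos(1) + 4*cos(2) - 5*exp(-3) + 5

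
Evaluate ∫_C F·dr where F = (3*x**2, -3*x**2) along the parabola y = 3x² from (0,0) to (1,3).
-7/2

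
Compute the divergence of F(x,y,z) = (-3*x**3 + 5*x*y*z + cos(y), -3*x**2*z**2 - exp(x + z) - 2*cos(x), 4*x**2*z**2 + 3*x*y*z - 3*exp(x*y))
8*x**2*z - 9*x**2 + 3*x*y + 5*y*z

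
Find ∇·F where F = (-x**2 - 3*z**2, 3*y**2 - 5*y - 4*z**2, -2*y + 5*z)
-2*x + 6*y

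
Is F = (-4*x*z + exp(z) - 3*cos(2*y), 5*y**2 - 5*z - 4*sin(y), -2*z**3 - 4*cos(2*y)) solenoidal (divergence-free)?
No, ∇·F = 10*y - 6*z**2 - 4*z - 4*cos(y)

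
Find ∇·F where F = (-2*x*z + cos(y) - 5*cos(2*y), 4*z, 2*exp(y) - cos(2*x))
-2*z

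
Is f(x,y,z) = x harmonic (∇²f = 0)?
Yes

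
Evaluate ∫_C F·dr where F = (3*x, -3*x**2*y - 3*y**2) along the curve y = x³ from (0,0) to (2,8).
-794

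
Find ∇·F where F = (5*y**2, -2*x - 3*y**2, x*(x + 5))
-6*y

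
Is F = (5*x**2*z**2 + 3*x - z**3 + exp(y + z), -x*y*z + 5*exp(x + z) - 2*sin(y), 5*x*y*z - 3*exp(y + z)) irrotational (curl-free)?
No, ∇×F = (x*y + 5*x*z - 5*exp(x + z) - 3*exp(y + z), 10*x**2*z - 5*y*z - 3*z**2 + exp(y + z), -y*z + 5*exp(x + z) - exp(y + z))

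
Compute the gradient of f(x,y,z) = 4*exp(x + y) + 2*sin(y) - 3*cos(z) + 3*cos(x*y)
(-3*y*sin(x*y) + 4*exp(x + y), -3*x*sin(x*y) + 4*exp(x + y) + 2*cos(y), 3*sin(z))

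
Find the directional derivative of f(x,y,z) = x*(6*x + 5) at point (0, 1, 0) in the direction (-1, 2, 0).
-sqrt(5)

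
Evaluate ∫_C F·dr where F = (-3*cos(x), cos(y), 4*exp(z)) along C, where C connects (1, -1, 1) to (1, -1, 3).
-4*E*(1 - exp(2))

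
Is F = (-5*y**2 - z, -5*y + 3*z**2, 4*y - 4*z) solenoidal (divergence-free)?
No, ∇·F = -9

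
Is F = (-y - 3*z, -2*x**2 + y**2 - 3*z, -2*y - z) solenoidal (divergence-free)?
No, ∇·F = 2*y - 1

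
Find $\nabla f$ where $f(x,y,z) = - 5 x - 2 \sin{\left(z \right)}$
(-5, 0, -2*cos(z))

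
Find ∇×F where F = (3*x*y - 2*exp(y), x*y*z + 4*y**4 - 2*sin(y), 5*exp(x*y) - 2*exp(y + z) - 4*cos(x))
(-x*y + 5*x*exp(x*y) - 2*exp(y + z), -5*y*exp(x*y) - 4*sin(x), -3*x + y*z + 2*exp(y))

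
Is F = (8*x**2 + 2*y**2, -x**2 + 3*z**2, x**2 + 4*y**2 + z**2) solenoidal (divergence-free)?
No, ∇·F = 16*x + 2*z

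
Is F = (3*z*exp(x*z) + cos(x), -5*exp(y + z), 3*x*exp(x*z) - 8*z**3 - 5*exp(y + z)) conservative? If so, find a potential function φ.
Yes, F is conservative. φ = -2*z**4 + 3*exp(x*z) - 5*exp(y + z) + sin(x)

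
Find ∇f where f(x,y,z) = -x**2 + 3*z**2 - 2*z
(-2*x, 0, 6*z - 2)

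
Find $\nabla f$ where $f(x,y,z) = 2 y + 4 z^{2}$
(0, 2, 8*z)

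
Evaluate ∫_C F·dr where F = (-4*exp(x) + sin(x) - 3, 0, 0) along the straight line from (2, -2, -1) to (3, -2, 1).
-4*exp(3) - 3 + cos(2) - cos(3) + 4*exp(2)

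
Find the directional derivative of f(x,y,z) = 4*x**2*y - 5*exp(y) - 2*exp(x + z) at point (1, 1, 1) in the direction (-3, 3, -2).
sqrt(22)*(-15*E - 12 + 10*exp(2))/22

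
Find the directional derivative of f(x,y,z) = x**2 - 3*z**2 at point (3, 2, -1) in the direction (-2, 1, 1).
-sqrt(6)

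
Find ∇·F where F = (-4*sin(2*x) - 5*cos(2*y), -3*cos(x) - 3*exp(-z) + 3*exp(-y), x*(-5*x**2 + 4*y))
-8*cos(2*x) - 3*exp(-y)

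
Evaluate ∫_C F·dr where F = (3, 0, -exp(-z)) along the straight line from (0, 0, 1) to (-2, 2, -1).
-6 + 2*sinh(1)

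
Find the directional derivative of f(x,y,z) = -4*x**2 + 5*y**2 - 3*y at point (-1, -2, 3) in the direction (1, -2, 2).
18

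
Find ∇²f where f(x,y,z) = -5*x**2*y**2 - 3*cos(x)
-10*x**2 - 10*y**2 + 3*cos(x)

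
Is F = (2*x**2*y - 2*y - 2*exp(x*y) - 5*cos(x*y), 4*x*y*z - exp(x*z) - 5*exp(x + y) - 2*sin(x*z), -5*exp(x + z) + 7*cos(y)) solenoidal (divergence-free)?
No, ∇·F = 4*x*y + 4*x*z - 2*y*exp(x*y) + 5*y*sin(x*y) - 5*exp(x + y) - 5*exp(x + z)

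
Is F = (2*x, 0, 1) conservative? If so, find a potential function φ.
Yes, F is conservative. φ = x**2 + z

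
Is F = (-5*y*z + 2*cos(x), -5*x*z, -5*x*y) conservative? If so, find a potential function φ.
Yes, F is conservative. φ = -5*x*y*z + 2*sin(x)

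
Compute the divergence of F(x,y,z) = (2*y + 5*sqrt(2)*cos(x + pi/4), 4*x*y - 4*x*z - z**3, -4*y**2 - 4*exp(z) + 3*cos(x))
4*x - 4*exp(z) - 5*sqrt(2)*sin(x + pi/4)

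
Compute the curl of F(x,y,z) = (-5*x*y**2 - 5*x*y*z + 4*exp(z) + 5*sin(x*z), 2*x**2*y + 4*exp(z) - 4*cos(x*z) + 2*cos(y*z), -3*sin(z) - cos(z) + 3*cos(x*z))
(-4*x*sin(x*z) + 2*y*sin(y*z) - 4*exp(z), -5*x*y + 5*x*cos(x*z) + 3*z*sin(x*z) + 4*exp(z), 14*x*y + 5*x*z + 4*z*sin(x*z))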